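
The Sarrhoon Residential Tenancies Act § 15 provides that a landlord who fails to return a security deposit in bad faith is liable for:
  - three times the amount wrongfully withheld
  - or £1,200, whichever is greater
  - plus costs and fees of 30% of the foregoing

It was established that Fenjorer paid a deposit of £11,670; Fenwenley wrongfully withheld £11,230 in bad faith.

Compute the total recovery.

£43,797

Trebled: 3 × £11,230 = £33,690
Minimum £1,200: £33,690 meets the minimum, no increase.
Costs and fees: 30% of £33,690 = £10,107
Total recovery: £33,690 + £10,107 = £43,797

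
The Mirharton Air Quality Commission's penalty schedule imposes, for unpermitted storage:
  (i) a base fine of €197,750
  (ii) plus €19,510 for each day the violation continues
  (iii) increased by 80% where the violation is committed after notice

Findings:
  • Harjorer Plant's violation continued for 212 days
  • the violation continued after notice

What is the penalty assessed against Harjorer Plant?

€7,800,966

Per-day component: 212 × €19,510 = €4,136,120
Base plus per-day: €197,750 + €4,136,120 = €4,333,870
Enhancement: 80% of €4,333,870 = €3,467,096
Enhanced fine: €4,333,870 + €3,467,096 = €7,800,966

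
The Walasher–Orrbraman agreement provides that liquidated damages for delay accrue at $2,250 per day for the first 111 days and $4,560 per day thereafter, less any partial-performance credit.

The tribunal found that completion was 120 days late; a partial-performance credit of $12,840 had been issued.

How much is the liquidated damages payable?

$277,950

First 111 days: 111 × $2,250 = $249,750
Remaining days: (120 − 111) × $4,560 = $41,040
Accrued per-day damages: $249,750 + $41,040 = $290,790
Less partial-performance credit: $290,790 − $12,840 = $277,950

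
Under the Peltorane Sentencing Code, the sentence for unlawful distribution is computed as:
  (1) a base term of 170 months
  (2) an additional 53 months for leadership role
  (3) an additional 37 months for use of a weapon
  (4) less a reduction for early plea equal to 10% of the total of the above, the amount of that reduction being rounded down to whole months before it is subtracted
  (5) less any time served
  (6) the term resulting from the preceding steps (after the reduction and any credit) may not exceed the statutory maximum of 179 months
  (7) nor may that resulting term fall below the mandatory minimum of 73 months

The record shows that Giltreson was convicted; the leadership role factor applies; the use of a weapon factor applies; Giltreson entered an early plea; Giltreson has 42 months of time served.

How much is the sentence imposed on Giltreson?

179 months

Leadership role enhancement: +53 months
Use of a weapon enhancement: +37 months
Adjusted term: 170 months + 53 months + 37 months = 260 months
Early plea reduction: 10% of 260 months = 26 months (rounded down)
After reduction: 260 − 26 = 234 months
Less time served: 234 months − 42 months = 192 months
Cap at 179 months: 192 months exceeds the cap → 179 months
Minimum 73 months: 179 months meets the minimum, no increase.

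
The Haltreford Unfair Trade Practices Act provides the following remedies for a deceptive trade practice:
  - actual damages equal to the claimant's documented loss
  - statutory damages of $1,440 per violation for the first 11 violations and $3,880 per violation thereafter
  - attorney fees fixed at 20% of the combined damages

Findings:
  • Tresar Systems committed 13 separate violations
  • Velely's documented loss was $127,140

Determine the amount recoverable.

$180,888

First 11 violations: 11 × $1,440 = $15,840
Remaining violations: (13 − 11) × $3,880 = $7,760
Statutory damages: $15,840 + $7,760 = $23,600
Combined damages: $127,140 + $23,600 = $150,740
Attorney fees: 20% of $150,740 = $30,148
Total recovery: $150,740 + $30,148 = $180,888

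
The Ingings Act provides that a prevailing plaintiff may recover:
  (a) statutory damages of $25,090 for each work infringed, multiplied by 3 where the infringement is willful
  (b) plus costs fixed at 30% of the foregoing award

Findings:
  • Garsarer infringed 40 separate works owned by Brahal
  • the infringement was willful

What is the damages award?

Award: $3,914,040

Statutory damages: 40 × $25,090 = $1,003,600
Trebled: 3 × $1,003,600 = $3,010,800
Costs: 30% of $3,010,800 = $903,240
Award plus costs: $3,010,800 + $903,240 = $3,914,040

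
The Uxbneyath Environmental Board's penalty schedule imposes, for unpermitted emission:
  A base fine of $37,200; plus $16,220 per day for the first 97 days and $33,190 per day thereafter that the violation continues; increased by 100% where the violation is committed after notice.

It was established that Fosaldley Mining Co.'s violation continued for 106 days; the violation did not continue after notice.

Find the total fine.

First 97 days: 97 × $16,220 = $1,573,340
Remaining days: (106 − 97) × $33,190 = $298,710
Per-day component: $1,573,340 + $298,710 = $1,872,050
Base plus per-day: $37,200 + $1,872,050 = $1,909,250
The violation did not continue after notice: no 100% increase.

$1,909,250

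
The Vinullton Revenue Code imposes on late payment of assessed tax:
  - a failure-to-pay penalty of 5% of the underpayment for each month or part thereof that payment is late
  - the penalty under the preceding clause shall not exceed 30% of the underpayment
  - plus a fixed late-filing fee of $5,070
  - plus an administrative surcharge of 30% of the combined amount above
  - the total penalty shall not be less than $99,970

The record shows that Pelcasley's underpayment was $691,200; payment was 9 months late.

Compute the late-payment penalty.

Penalty: $276,159

Accrued rate: 5% × 9 = 45%, capped at 30% → 30%
Failure-to-pay penalty: 30% of $691,200 = $207,360
Penalty before surcharge: $207,360 + $5,070 = $212,430
Administrative surcharge: 30% of $212,430 = $63,729
Total penalty: $212,430 + $63,729 = $276,159
Minimum $99,970: $276,159 meets the minimum, no increase.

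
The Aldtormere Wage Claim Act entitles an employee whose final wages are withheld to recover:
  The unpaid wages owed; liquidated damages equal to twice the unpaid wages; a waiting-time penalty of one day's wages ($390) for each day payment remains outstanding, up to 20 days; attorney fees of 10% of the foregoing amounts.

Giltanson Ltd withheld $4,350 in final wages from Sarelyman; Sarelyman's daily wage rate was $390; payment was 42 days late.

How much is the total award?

Doubled: 2 × $4,350 = $8,700
Penalty days: min(42, 20) = 20
Waiting-time penalty: 20 × $390 = $7,800
Subtotal: $4,350 + $8,700 + $7,800 = $20,850
Attorney fees: 10% of $20,850 = $2,085
Total award: $20,850 + $2,085 = $22,935

$22,935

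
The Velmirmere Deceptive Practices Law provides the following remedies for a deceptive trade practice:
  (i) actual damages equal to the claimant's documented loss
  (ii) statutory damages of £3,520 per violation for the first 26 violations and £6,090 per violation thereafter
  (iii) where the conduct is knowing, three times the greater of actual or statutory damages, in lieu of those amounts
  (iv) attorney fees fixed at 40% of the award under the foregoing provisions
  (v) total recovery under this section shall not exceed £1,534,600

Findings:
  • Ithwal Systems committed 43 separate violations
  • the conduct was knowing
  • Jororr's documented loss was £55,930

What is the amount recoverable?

£819,210

First 26 violations: 26 × £3,520 = £91,520
Remaining violations: (43 − 26) × £6,090 = £103,530
Statutory damages: £91,520 + £103,530 = £195,050
Greater of actual damages (£55,930) or statutory damages (£195,050): £195,050
Trebled: 3 × £195,050 = £585,150
Attorney fees: 40% of £585,150 = £234,060
Total before cap: £585,150 + £234,060 = £819,210
Cap at £1,534,600: £819,210 is within the cap, no reduction.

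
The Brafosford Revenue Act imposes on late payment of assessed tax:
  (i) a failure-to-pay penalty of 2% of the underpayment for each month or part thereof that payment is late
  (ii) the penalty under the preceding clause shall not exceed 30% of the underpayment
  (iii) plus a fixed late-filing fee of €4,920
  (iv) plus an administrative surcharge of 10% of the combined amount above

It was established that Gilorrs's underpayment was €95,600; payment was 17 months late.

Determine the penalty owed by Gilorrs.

Accrued rate: 2% × 17 = 34%, capped at 30% → 30%
Failure-to-pay penalty: 30% of €95,600 = €28,680
Penalty before surcharge: €28,680 + €4,920 = €33,600
Administrative surcharge: 10% of €33,600 = €3,360
Total penalty: €33,600 + €3,360 = €36,960

Penalty: €36,960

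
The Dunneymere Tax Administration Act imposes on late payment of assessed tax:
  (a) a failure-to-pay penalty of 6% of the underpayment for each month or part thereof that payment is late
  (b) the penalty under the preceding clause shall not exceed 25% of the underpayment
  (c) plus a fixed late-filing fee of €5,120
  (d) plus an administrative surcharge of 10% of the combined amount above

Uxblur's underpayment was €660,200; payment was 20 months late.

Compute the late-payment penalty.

€187,187

Accrued rate: 6% × 20 = 120%, capped at 25% → 25%
Failure-to-pay penalty: 25% of €660,200 = €165,050
Penalty before surcharge: €165,050 + €5,120 = €170,170
Administrative surcharge: 10% of €170,170 = €17,017
Total penalty: €170,170 + €17,017 = €187,187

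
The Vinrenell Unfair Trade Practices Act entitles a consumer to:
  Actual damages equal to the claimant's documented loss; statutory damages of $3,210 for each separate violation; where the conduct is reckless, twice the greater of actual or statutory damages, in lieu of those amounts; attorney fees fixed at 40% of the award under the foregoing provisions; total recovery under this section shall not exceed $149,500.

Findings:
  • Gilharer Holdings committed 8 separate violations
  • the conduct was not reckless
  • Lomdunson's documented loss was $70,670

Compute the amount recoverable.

Statutory damages: 8 × $3,210 = $25,680
Conduct not reckless: the in-lieu enhancement does not apply.
Actual plus statutory damages: $70,670 + $25,680 = $96,350
Attorney fees: 40% of $96,350 = $38,540
Total before cap: $96,350 + $38,540 = $134,890
Cap at $149,500: $134,890 is within the cap, no reduction.

$134,890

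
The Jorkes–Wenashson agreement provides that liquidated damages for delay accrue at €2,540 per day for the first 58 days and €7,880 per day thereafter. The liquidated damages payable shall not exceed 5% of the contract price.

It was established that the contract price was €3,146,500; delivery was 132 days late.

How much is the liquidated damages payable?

€157,325

First 58 days: 58 × €2,540 = €147,320
Remaining days: (132 − 58) × €7,880 = €583,120
Accrued per-day damages: €147,320 + €583,120 = €730,440
Cap: 5% of €3,146,500 = €157,325
Cap at €157,325: €730,440 exceeds the cap → €157,325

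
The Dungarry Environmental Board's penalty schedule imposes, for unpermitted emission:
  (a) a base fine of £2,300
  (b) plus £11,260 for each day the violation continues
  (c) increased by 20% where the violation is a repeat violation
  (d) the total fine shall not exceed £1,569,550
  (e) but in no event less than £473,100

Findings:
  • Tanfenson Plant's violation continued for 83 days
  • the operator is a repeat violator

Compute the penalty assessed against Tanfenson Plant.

Per-day component: 83 × £11,260 = £934,580
Base plus per-day: £2,300 + £934,580 = £936,880
Enhancement: 20% of £936,880 = £187,376
Enhanced fine: £936,880 + £187,376 = £1,124,256
Cap at £1,569,550: £1,124,256 is within the cap, no reduction.
Minimum £473,100: £1,124,256 meets the minimum, no increase.

£1,124,256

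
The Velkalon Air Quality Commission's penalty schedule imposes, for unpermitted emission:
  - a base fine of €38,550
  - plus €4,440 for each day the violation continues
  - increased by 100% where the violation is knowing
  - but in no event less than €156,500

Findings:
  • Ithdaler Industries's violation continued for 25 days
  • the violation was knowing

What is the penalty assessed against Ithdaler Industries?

Civil penalty: €299,100

Per-day component: 25 × €4,440 = €111,000
Base plus per-day: €38,550 + €111,000 = €149,550
Enhancement: 100% of €149,550 = €149,550
Enhanced fine: €149,550 + €149,550 = €299,100
Minimum €156,500: €299,100 meets the minimum, no increase.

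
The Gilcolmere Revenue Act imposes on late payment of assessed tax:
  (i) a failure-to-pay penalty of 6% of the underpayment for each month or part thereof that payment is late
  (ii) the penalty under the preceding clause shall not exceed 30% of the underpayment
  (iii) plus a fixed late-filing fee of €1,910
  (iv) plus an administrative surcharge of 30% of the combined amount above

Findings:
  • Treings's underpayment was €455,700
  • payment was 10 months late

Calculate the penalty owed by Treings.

Accrued rate: 6% × 10 = 60%, capped at 30% → 30%
Failure-to-pay penalty: 30% of €455,700 = €136,710
Penalty before surcharge: €136,710 + €1,910 = €138,620
Administrative surcharge: 30% of €138,620 = €41,586
Total penalty: €138,620 + €41,586 = €180,206

€180,206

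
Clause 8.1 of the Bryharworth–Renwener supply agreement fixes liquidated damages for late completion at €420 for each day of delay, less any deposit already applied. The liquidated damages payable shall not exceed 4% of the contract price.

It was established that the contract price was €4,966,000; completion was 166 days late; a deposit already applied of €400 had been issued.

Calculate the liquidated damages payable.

Per-day damages: 166 × €420 = €69,720
Less deposit already applied: €69,720 − €400 = €69,320
Cap: 4% of €4,966,000 = €198,640
Cap at €198,640: €69,320 is within the cap, no reduction.

€69,320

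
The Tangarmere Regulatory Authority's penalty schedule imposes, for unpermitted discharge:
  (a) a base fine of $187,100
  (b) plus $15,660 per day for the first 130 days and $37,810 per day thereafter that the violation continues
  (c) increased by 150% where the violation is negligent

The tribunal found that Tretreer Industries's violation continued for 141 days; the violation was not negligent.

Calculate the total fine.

First 130 days: 130 × $15,660 = $2,035,800
Remaining days: (141 − 130) × $37,810 = $415,910
Per-day component: $2,035,800 + $415,910 = $2,451,710
Base plus per-day: $187,100 + $2,451,710 = $2,638,810
The violation was not negligent: no 150% increase.

$2,638,810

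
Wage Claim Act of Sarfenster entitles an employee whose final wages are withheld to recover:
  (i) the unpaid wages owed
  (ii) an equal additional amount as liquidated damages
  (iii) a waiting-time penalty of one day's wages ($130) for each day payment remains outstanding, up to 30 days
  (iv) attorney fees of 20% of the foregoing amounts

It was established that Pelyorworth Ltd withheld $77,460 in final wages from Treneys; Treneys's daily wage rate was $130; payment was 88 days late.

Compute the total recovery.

$190,584

Liquidated damages (equal amount): $77,460
Penalty days: min(88, 30) = 30
Waiting-time penalty: 30 × $130 = $3,900
Subtotal: $77,460 + $77,460 + $3,900 = $158,820
Attorney fees: 20% of $158,820 = $31,764
Total award: $158,820 + $31,764 = $190,584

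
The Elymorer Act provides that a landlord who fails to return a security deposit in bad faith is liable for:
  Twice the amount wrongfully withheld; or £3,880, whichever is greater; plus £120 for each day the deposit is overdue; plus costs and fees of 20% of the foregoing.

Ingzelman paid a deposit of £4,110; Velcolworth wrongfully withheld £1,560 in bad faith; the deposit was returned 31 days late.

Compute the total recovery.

Doubled: 2 × £1,560 = £3,120
Minimum £3,880: £3,120 is below the minimum → £3,880
Late-return penalty: 31 × £120 = £3,720
Damages plus late penalty: £3,880 + £3,720 = £7,600
Costs and fees: 20% of £7,600 = £1,520
Total recovery: £7,600 + £1,520 = £9,120

£9,120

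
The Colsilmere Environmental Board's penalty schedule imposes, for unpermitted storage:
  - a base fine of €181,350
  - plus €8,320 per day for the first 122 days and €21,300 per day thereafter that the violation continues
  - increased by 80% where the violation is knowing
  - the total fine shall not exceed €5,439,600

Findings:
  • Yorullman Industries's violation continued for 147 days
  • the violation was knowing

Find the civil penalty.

First 122 days: 122 × €8,320 = €1,015,040
Remaining days: (147 − 122) × €21,300 = €532,500
Per-day component: €1,015,040 + €532,500 = €1,547,540
Base plus per-day: €181,350 + €1,547,540 = €1,728,890
Enhancement: 80% of €1,728,890 = €1,383,112
Enhanced fine: €1,728,890 + €1,383,112 = €3,112,002
Cap at €5,439,600: €3,112,002 is within the cap, no reduction.

€3,112,002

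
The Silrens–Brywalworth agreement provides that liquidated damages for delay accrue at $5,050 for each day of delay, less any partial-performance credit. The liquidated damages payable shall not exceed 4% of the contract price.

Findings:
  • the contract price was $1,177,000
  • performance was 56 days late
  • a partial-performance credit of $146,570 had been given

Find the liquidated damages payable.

Per-day damages: 56 × $5,050 = $282,800
Less partial-performance credit: $282,800 − $146,570 = $136,230
Cap: 4% of $1,177,000 = $47,080
Cap at $47,080: $136,230 exceeds the cap → $47,080

Liquidated damages: $47,080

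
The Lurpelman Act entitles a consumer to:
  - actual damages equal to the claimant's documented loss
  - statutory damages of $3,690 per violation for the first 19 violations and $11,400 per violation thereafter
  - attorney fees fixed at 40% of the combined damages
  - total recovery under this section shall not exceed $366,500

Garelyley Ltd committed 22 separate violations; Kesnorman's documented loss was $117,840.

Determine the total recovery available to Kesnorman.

$311,010

First 19 violations: 19 × $3,690 = $70,110
Remaining violations: (22 − 19) × $11,400 = $34,200
Statutory damages: $70,110 + $34,200 = $104,310
Combined damages: $117,840 + $104,310 = $222,150
Attorney fees: 40% of $222,150 = $88,860
Total before cap: $222,150 + $88,860 = $311,010
Cap at $366,500: $311,010 is within the cap, no reduction.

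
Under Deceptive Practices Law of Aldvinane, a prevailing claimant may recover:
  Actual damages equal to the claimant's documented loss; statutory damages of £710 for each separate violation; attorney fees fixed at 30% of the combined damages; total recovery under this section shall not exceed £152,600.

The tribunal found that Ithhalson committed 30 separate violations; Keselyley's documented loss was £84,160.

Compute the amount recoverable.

Statutory damages: 30 × £710 = £21,300
Combined damages: £84,160 + £21,300 = £105,460
Attorney fees: 30% of £105,460 = £31,638
Total before cap: £105,460 + £31,638 = £137,098
Cap at £152,600: £137,098 is within the cap, no reduction.

£137,098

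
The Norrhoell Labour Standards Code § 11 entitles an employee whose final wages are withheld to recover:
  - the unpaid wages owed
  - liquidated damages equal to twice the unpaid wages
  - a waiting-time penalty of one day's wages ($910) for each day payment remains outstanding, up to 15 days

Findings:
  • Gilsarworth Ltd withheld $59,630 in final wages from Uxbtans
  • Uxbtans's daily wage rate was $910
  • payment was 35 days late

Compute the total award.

Total award: $192,540

Doubled: 2 × $59,630 = $119,260
Penalty days: min(35, 15) = 15
Waiting-time penalty: 15 × $910 = $13,650
Total award: $59,630 + $119,260 + $13,650 = $192,540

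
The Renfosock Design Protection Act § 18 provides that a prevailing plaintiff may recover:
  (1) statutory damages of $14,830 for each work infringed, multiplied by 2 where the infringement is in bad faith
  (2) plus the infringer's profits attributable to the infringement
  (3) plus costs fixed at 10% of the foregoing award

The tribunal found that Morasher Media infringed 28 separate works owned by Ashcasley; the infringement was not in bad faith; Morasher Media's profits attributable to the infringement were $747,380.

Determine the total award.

Statutory damages: 28 × $14,830 = $415,240
Infringement not in bad faith: no ×2 enhancement.
Combined award: $415,240 + $747,380 = $1,162,620
Costs: 10% of $1,162,620 = $116,262
Award plus costs: $1,162,620 + $116,262 = $1,278,882

$1,278,882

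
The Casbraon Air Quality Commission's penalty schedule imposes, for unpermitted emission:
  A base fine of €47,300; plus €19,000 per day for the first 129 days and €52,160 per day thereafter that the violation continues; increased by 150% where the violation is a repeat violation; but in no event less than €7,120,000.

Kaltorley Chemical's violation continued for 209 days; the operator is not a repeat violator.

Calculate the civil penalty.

€7,120,000

First 129 days: 129 × €19,000 = €2,451,000
Remaining days: (209 − 129) × €52,160 = €4,172,800
Per-day component: €2,451,000 + €4,172,800 = €6,623,800
Base plus per-day: €47,300 + €6,623,800 = €6,671,100
The operator is not a repeat violator: no 150% increase.
Minimum €7,120,000: €6,671,100 is below the minimum → €7,120,000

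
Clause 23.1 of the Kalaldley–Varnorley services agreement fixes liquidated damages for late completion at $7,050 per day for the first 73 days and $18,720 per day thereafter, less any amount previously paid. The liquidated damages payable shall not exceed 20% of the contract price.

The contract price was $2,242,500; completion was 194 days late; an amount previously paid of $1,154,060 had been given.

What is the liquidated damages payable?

First 73 days: 73 × $7,050 = $514,650
Remaining days: (194 − 73) × $18,720 = $2,265,120
Accrued per-day damages: $514,650 + $2,265,120 = $2,779,770
Less amount previously paid: $2,779,770 − $1,154,060 = $1,625,710
Cap: 20% of $2,242,500 = $448,500
Cap at $448,500: $1,625,710 exceeds the cap → $448,500

$448,500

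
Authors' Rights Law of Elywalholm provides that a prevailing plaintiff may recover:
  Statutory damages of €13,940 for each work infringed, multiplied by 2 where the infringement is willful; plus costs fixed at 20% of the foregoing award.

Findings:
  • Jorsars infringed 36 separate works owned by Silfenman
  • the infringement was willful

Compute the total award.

Statutory damages: 36 × €13,940 = €501,840
Doubled: 2 × €501,840 = €1,003,680
Costs: 20% of €1,003,680 = €200,736
Award plus costs: €1,003,680 + €200,736 = €1,204,416

€1,204,416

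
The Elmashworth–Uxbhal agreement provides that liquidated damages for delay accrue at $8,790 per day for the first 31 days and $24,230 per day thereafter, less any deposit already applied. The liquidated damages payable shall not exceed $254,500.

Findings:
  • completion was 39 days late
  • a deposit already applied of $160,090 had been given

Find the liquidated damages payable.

$254,500

First 31 days: 31 × $8,790 = $272,490
Remaining days: (39 − 31) × $24,230 = $193,840
Accrued per-day damages: $272,490 + $193,840 = $466,330
Less deposit already applied: $466,330 − $160,090 = $306,240
Cap at $254,500: $306,240 exceeds the cap → $254,500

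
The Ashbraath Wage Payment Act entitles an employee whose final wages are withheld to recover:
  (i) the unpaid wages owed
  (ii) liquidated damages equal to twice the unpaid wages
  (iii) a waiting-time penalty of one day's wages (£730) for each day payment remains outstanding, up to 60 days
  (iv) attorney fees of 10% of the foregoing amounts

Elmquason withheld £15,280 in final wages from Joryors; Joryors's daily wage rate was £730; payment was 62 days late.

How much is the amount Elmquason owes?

£98,604

Doubled: 2 × £15,280 = £30,560
Penalty days: min(62, 60) = 60
Waiting-time penalty: 60 × £730 = £43,800
Subtotal: £15,280 + £30,560 + £43,800 = £89,640
Attorney fees: 10% of £89,640 = £8,964
Total award: £89,640 + £8,964 = £98,604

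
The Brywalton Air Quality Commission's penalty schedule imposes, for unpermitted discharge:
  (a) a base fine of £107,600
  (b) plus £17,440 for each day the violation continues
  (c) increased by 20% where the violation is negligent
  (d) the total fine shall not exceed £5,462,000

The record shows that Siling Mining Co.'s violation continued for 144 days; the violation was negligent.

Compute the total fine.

£3,142,752

Per-day component: 144 × £17,440 = £2,511,360
Base plus per-day: £107,600 + £2,511,360 = £2,618,960
Enhancement: 20% of £2,618,960 = £523,792
Enhanced fine: £2,618,960 + £523,792 = £3,142,752
Cap at £5,462,000: £3,142,752 is within the cap, no reduction.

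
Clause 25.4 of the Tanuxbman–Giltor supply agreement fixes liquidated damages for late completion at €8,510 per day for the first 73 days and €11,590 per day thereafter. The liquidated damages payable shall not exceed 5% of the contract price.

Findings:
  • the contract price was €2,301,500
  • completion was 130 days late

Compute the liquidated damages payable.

First 73 days: 73 × €8,510 = €621,230
Remaining days: (130 − 73) × €11,590 = €660,630
Accrued per-day damages: €621,230 + €660,630 = €1,281,860
Cap: 5% of €2,301,500 = €115,075
Cap at €115,075: €1,281,860 exceeds the cap → €115,075

Liquidated damages: €115,075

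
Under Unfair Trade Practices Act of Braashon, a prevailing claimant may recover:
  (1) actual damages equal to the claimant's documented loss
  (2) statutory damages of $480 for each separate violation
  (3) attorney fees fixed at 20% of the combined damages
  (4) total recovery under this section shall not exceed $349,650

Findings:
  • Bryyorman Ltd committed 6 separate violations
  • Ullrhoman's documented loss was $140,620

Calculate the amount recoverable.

Statutory damages: 6 × $480 = $2,880
Combined damages: $140,620 + $2,880 = $143,500
Attorney fees: 20% of $143,500 = $28,700
Total before cap: $143,500 + $28,700 = $172,200
Cap at $349,650: $172,200 is within the cap, no reduction.

$172,200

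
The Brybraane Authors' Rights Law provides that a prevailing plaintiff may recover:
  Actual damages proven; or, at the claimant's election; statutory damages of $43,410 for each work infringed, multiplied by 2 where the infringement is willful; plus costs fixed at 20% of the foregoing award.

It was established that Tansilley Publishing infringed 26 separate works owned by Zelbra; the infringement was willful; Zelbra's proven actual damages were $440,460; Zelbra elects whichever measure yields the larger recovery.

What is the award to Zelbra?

$2,708,784

Statutory damages: 26 × $43,410 = $1,128,660
Doubled: 2 × $1,128,660 = $2,257,320
Greater of actual damages ($440,460) or enhanced statutory damages ($2,257,320): $2,257,320
Costs: 20% of $2,257,320 = $451,464
Award plus costs: $2,257,320 + $451,464 = $2,708,784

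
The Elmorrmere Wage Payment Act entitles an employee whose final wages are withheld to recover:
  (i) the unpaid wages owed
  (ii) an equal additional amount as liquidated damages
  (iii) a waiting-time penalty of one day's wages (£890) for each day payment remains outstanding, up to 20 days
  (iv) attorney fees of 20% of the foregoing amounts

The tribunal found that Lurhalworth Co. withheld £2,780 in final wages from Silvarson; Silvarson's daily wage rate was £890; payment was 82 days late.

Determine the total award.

Liquidated damages (equal amount): £2,780
Penalty days: min(82, 20) = 20
Waiting-time penalty: 20 × £890 = £17,800
Subtotal: £2,780 + £2,780 + £17,800 = £23,360
Attorney fees: 20% of £23,360 = £4,672
Total award: £23,360 + £4,672 = £28,032

Total award: £28,032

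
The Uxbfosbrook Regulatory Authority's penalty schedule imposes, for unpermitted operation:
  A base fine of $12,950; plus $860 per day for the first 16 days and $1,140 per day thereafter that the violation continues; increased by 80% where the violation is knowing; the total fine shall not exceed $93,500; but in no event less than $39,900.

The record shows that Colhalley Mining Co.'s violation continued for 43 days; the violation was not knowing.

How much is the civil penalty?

First 16 days: 16 × $860 = $13,760
Remaining days: (43 − 16) × $1,140 = $30,780
Per-day component: $13,760 + $30,780 = $44,540
Base plus per-day: $12,950 + $44,540 = $57,490
The violation was not knowing: no 80% increase.
Cap at $93,500: $57,490 is within the cap, no reduction.
Minimum $39,900: $57,490 meets the minimum, no increase.

$57,490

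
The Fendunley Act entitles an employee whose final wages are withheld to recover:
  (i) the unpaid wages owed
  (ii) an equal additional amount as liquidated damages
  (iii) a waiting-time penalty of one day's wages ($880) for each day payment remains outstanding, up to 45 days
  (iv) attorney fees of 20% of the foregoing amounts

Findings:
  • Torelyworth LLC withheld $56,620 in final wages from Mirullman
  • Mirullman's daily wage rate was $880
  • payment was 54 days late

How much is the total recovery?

Liquidated damages (equal amount): $56,620
Penalty days: min(54, 45) = 45
Waiting-time penalty: 45 × $880 = $39,600
Subtotal: $56,620 + $56,620 + $39,600 = $152,840
Attorney fees: 20% of $152,840 = $30,568
Total award: $152,840 + $30,568 = $183,408

$183,408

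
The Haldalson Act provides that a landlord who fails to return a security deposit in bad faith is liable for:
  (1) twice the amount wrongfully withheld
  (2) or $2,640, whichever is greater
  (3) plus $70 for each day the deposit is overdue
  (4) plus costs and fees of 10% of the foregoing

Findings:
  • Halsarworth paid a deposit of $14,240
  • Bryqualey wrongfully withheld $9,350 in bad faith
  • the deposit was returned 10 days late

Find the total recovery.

Doubled: 2 × $9,350 = $18,700
Minimum $2,640: $18,700 meets the minimum, no increase.
Late-return penalty: 10 × $70 = $700
Damages plus late penalty: $18,700 + $700 = $19,400
Costs and fees: 10% of $19,400 = $1,940
Total recovery: $19,400 + $1,940 = $21,340

Recovery: $21,340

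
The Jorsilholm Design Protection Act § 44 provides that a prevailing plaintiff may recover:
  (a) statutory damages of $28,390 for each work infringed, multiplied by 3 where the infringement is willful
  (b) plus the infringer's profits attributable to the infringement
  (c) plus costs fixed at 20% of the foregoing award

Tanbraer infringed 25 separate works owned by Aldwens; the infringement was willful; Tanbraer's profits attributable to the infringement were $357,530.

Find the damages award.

$2,984,136

Statutory damages: 25 × $28,390 = $709,750
Trebled: 3 × $709,750 = $2,129,250
Combined award: $2,129,250 + $357,530 = $2,486,780
Costs: 20% of $2,486,780 = $497,356
Award plus costs: $2,486,780 + $497,356 = $2,984,136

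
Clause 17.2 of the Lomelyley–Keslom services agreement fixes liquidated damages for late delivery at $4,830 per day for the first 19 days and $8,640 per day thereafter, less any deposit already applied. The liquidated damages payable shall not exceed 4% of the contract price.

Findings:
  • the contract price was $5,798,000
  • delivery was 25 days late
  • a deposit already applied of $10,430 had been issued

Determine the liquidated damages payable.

Liquidated damages: $133,180

First 19 days: 19 × $4,830 = $91,770
Remaining days: (25 − 19) × $8,640 = $51,840
Accrued per-day damages: $91,770 + $51,840 = $143,610
Less deposit already applied: $143,610 − $10,430 = $133,180
Cap: 4% of $5,798,000 = $231,920
Cap at $231,920: $133,180 is within the cap, no reduction.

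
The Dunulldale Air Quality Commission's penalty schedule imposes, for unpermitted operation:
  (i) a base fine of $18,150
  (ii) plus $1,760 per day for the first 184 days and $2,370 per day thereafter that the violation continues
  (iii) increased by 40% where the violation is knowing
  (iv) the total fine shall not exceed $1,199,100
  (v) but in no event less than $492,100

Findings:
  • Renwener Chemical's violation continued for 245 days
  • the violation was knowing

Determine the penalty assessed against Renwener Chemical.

First 184 days: 184 × $1,760 = $323,840
Remaining days: (245 − 184) × $2,370 = $144,570
Per-day component: $323,840 + $144,570 = $468,410
Base plus per-day: $18,150 + $468,410 = $486,560
Enhancement: 40% of $486,560 = $194,624
Enhanced fine: $486,560 + $194,624 = $681,184
Cap at $1,199,100: $681,184 is within the cap, no reduction.
Minimum $492,100: $681,184 meets the minimum, no increase.

Civil penalty: $681,184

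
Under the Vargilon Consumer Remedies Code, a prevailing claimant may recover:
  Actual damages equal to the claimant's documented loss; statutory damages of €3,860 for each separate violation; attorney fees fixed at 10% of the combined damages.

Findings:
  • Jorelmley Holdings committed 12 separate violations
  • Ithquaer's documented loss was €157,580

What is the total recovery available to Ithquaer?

Statutory damages: 12 × €3,860 = €46,320
Combined damages: €157,580 + €46,320 = €203,900
Attorney fees: 10% of €203,900 = €20,390
Total recovery: €203,900 + €20,390 = €224,290

€224,290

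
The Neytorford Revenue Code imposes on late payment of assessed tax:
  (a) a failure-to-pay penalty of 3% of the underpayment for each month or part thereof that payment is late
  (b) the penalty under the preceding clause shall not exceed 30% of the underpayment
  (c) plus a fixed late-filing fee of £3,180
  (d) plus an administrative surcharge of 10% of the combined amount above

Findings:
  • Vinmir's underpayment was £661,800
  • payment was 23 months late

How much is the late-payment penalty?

£221,892

Accrued rate: 3% × 23 = 69%, capped at 30% → 30%
Failure-to-pay penalty: 30% of £661,800 = £198,540
Penalty before surcharge: £198,540 + £3,180 = £201,720
Administrative surcharge: 10% of £201,720 = £20,172
Total penalty: £201,720 + £20,172 = £221,892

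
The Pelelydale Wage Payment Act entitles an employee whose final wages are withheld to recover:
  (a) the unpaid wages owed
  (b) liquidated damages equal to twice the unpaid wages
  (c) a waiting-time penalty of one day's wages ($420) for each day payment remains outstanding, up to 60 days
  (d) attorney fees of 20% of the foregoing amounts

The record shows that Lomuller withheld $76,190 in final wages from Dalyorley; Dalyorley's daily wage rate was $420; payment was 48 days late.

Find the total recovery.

Doubled: 2 × $76,190 = $152,380
Penalty days: min(48, 60) = 48
Waiting-time penalty: 48 × $420 = $20,160
Subtotal: $76,190 + $152,380 + $20,160 = $248,730
Attorney fees: 20% of $248,730 = $49,746
Total award: $248,730 + $49,746 = $298,476

Total award: $298,476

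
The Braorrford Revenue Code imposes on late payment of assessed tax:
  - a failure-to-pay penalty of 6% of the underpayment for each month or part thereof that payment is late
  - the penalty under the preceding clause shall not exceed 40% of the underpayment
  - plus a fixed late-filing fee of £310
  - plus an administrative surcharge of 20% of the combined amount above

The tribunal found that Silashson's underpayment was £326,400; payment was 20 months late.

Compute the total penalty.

£157,044

Accrued rate: 6% × 20 = 120%, capped at 40% → 40%
Failure-to-pay penalty: 40% of £326,400 = £130,560
Penalty before surcharge: £130,560 + £310 = £130,870
Administrative surcharge: 20% of £130,870 = £26,174
Total penalty: £130,870 + £26,174 = £157,044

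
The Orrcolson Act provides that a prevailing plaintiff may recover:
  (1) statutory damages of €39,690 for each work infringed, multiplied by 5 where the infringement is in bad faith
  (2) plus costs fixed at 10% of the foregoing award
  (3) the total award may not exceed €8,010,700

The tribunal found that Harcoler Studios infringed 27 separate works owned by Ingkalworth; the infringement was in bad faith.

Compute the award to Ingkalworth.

Statutory damages: 27 × €39,690 = €1,071,630
Multiplied by 5: 5 × €1,071,630 = €5,358,150
Costs: 10% of €5,358,150 = €535,815
Award plus costs: €5,358,150 + €535,815 = €5,893,965
Cap at €8,010,700: €5,893,965 is within the cap, no reduction.

Award: €5,893,965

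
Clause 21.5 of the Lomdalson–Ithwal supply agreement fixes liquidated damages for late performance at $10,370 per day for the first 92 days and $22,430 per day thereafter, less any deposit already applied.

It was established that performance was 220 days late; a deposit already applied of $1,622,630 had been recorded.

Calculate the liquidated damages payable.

First 92 days: 92 × $10,370 = $954,040
Remaining days: (220 − 92) × $22,430 = $2,871,040
Accrued per-day damages: $954,040 + $2,871,040 = $3,825,080
Less deposit already applied: $3,825,080 − $1,622,630 = $2,202,450

$2,202,450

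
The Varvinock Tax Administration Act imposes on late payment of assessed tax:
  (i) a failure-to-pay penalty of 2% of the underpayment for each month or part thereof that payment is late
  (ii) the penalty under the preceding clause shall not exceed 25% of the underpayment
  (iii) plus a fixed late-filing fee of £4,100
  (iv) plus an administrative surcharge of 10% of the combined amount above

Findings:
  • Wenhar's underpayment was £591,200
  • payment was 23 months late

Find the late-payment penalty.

Penalty: £167,090

Accrued rate: 2% × 23 = 46%, capped at 25% → 25%
Failure-to-pay penalty: 25% of £591,200 = £147,800
Penalty before surcharge: £147,800 + £4,100 = £151,900
Administrative surcharge: 10% of £151,900 = £15,190
Total penalty: £151,900 + £15,190 = £167,090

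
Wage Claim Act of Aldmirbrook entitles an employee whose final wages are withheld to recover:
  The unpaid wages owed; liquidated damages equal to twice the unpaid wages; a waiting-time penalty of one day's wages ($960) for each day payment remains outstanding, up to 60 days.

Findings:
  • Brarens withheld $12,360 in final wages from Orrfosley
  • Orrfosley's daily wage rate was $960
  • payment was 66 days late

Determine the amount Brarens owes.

Doubled: 2 × $12,360 = $24,720
Penalty days: min(66, 60) = 60
Waiting-time penalty: 60 × $960 = $57,600
Total award: $12,360 + $24,720 + $57,600 = $94,680

$94,680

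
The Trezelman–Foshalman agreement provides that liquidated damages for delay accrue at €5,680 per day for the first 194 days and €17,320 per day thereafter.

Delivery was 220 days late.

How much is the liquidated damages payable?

First 194 days: 194 × €5,680 = €1,101,920
Remaining days: (220 − 194) × €17,320 = €450,320
Accrued per-day damages: €1,101,920 + €450,320 = €1,552,240

€1,552,240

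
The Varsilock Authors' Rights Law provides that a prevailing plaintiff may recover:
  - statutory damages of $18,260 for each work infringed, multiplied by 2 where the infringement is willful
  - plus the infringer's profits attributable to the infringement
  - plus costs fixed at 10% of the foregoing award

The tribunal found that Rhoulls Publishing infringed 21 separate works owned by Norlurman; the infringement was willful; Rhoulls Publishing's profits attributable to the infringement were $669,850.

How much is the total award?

$1,580,447

Statutory damages: 21 × $18,260 = $383,460
Doubled: 2 × $383,460 = $766,920
Combined award: $766,920 + $669,850 = $1,436,770
Costs: 10% of $1,436,770 = $143,677
Award plus costs: $1,436,770 + $143,677 = $1,580,447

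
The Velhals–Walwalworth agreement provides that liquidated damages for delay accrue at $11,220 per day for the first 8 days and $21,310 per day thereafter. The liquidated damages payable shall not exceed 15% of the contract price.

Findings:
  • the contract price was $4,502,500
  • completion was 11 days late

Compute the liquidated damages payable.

First 8 days: 8 × $11,220 = $89,760
Remaining days: (11 − 8) × $21,310 = $63,930
Accrued per-day damages: $89,760 + $63,930 = $153,690
Cap: 15% of $4,502,500 = $675,375
Cap at $675,375: $153,690 is within the cap, no reduction.

$153,690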